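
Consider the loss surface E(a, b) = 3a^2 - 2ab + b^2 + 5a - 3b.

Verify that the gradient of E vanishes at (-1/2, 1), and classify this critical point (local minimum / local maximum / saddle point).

∇E = (6a - 2b + 5, -2a + 2b - 3); substituting (-1/2, 1) gives ∇E = (0, 0), so (-1/2, 1) is indeed a critical point.
The Hessian of E is constant: H = [[6, -2], [-2, 2]].
det(H) = 6·2 − (-2)² = 8.
det(H) > 0 and tr(H) = 8 > 0, so H is positive definite and the point is a local minimum.

local minimum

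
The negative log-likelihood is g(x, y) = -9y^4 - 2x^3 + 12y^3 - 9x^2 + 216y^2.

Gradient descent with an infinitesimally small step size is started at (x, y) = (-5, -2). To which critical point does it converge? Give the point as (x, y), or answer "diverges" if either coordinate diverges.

(-3, 0)

g is separable, so gradient descent decouples: x follows -∂g/∂x, y follows -∂g/∂y.
∂g/∂x = -6x(x + 3); at x=-5 this is -60, so x increases.
∂g/∂y = -36y(y - 4)(y + 3); at y=-2 this is -432, so y increases.
x converges to its nearest critical value -3 (a local min of the x-part); y converges to 0. The iterate converges to (-3, 0).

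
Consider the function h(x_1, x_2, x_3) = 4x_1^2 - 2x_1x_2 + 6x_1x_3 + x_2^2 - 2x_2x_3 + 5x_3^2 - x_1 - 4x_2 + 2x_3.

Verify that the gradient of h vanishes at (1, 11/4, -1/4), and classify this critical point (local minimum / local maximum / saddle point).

∇h = (8x_1 - 2x_2 + 6x_3 - 1, -2x_1 + 2x_2 - 2x_3 - 4, 6x_1 - 2x_2 + 10x_3 + 2); substituting (1, 11/4, -1/4) gives ∇h = (0, 0, 0), so (1, 11/4, -1/4) is indeed a critical point.
The Hessian is constant: H = [[8, -2, 6], [-2, 2, -2], [6, -2, 10]].
Leading principal minors: Δ₁ = 8, Δ₂ = 12, Δ₃ = 64.
All leading minors are positive, so H is positive definite: a local minimum.

local minimum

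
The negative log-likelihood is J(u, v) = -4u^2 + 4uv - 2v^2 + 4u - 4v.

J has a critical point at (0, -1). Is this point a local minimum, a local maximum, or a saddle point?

local maximum

The Hessian of J is constant: H = [[-8, 4], [4, -4]].
det(H) = (-8)·(-4) − 4² = 16.
det(H) > 0 and tr(H) = -12 < 0, so H is negative definite and the point is a local maximum.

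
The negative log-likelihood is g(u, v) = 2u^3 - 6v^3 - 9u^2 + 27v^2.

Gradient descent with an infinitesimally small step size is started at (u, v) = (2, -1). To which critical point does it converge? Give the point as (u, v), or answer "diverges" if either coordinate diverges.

g is separable, so gradient descent decouples: u follows -∂g/∂u, v follows -∂g/∂v.
∂g/∂u = 6u(u - 3); at u=2 this is -12, so u increases.
∂g/∂v = -18v(v - 3); at v=-1 this is -72, so v increases.
u converges to its nearest critical value 3 (a local min of the u-part); v converges to 0. The iterate converges to (3, 0).

(3, 0)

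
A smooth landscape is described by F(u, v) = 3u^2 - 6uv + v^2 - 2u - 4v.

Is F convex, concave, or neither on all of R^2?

neither

F is quadratic, so its Hessian is the constant matrix H = [[6, -6], [-6, 2]].
det(H) = -24, tr(H) = 8.
det(H) < 0, so H is indefinite: neither convex nor concave.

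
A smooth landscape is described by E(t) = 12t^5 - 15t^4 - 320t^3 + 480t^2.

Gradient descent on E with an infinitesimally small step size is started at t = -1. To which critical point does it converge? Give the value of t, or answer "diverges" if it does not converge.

E'(t) = 60t(t - 4)(t - 1)(t + 4), so E'(-1) = -1800.
Gradient descent moves in the -E' direction, i.e. t is increasing.
The nearest critical point in that direction is t = 0, where E'' = 960 > 0 (a local minimum). The iterate converges there.

0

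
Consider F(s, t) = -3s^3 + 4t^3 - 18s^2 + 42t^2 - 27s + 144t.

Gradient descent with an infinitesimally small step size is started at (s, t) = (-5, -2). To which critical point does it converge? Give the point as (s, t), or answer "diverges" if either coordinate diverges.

(-3, -3)

F is separable, so gradient descent decouples: s follows -∂F/∂s, t follows -∂F/∂t.
∂F/∂s = -9(s + 1)(s + 3); at s=-5 this is -72, so s increases.
∂F/∂t = 12(t + 3)(t + 4); at t=-2 this is 24, so t decreases.
s converges to its nearest critical value -3 (a local min of the s-part); t converges to -3. The iterate converges to (-3, -3).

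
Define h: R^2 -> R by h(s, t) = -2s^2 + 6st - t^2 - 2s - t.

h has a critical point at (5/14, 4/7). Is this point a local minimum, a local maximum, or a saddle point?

The Hessian of h is constant: H = [[-4, 6], [6, -2]].
det(H) = (-4)·(-2) − 6² = -28.
Since det(H) < 0, H is indefinite and the critical point is a saddle point.

saddle point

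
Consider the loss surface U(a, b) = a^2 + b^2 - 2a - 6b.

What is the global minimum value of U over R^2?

-10

U(a,b) separates as P(a) + Q(b), so its minimum is min P + min Q.
P'(a) = 2a - 2 vanishes at a ∈ {1}; Q'(b) = 2b - 6 vanishes at b ∈ {3}.
Local minima of P (where P''>0): P(1)=-1. Local minima of Q: Q(3)=-9.
So the global minimum of U is P(1) + Q(3) = -1 − 9 = -10, attained at (1, 3).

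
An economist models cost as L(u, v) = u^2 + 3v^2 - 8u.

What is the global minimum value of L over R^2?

L(u,v) separates as P(u) + Q(v), so its minimum is min P + min Q.
P'(u) = 2u - 8 vanishes at u ∈ {4}; Q'(v) = 6v vanishes at v ∈ {0}.
Local minima of P (where P''>0): P(4)=-16. Local minima of Q: Q(0)=0.
So the global minimum of L is P(4) + Q(0) = -16 + 0 = -16, attained at (4, 0).

-16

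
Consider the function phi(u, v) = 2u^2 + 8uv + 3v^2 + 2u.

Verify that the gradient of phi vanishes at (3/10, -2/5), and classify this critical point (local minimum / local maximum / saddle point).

saddle point

∇phi = (4u + 8v + 2, 8u + 6v); substituting (3/10, -2/5) gives ∇phi = (0, 0), so (3/10, -2/5) is indeed a critical point.
The Hessian of phi is constant: H = [[4, 8], [8, 6]].
det(H) = 4·6 − 8² = -40.
Since det(H) < 0, H is indefinite and the critical point is a saddle point.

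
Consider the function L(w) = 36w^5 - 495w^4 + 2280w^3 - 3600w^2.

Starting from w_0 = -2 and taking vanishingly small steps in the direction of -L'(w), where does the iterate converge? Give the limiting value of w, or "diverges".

L'(w) = 180w(w - 5)(w - 4)(w - 2), so L'(-2) = 60480.
Gradient descent moves in the -L' direction, i.e. w is decreasing.
There is no critical point below w=-2, and L' keeps the same sign, so the iterate runs off to −∞.

diverges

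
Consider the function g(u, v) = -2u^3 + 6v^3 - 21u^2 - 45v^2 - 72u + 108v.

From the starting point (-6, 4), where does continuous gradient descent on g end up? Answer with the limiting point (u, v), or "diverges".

(-4, 3)

g is separable, so gradient descent decouples: u follows -∂g/∂u, v follows -∂g/∂v.
∂g/∂u = -6(u + 3)(u + 4); at u=-6 this is -36, so u increases.
∂g/∂v = 18(v - 3)(v - 2); at v=4 this is 36, so v decreases.
u converges to its nearest critical value -4 (a local min of the u-part); v converges to 3. The iterate converges to (-4, 3).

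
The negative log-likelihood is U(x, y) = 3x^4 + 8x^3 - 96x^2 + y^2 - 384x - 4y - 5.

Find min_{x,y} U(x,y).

-1801

U(x,y) separates as P(x) + Q(y) − 5, so its minimum is min P + min Q − 5.
P'(x) = 12(x - 4)(x + 2)(x + 4) vanishes at x ∈ {-4, -2, 4}; Q'(y) = 2y - 4 vanishes at y ∈ {2}.
Local minima of P (where P''>0): P(-4)=256, P(4)=-1792. Local minima of Q: Q(2)=-4.
So the global minimum of U is P(4) + Q(2) − 5 = -1792 − 4 − 5 = -1801, attained at (4, 2).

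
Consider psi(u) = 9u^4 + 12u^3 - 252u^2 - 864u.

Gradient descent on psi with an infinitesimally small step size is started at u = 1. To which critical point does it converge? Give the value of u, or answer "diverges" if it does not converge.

4

psi'(u) = 36(u - 4)(u + 2)(u + 3), so psi'(1) = -1296.
Gradient descent moves in the -psi' direction, i.e. u is increasing.
The nearest critical point in that direction is u = 4, where psi'' = 1512 > 0 (a local minimum). The iterate converges there.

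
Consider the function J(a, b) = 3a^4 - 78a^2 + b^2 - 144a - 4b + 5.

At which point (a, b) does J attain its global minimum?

J(a,b) separates as P(a) + Q(b) + 5, so its minimum is min P + min Q + 5.
P'(a) = 12(a - 4)(a + 1)(a + 3) vanishes at a ∈ {-3, -1, 4}; Q'(b) = 2b - 4 vanishes at b ∈ {2}.
Local minima of P (where P''>0): P(-3)=-27, P(4)=-1056. Local minima of Q: Q(2)=-4.
So the global minimum of J is P(4) + Q(2) + 5 = -1056 − 4 + 5 = -1055, attained at (4, 2).

(4, 2)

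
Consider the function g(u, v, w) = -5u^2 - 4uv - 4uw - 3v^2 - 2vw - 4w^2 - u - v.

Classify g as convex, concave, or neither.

concave

g is quadratic, so its Hessian is the constant matrix H = [[-10, -4, -4], [-4, -6, -2], [-4, -2, -8]].
Leading principal minors: -10, 44, -280.
Signs alternate −, +, − ⇒ H ≺ 0 ⇒ concave.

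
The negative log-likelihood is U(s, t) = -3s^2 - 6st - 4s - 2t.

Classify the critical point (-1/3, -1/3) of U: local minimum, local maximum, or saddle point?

The Hessian of U is constant: H = [[-6, -6], [-6, 0]].
det(H) = (-6)·0 − (-6)² = -36.
Since det(H) < 0, H is indefinite and the critical point is a saddle point.

saddle point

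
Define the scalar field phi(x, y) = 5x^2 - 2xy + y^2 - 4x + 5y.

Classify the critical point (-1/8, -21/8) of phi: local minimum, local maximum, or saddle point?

local minimum

The Hessian of phi is constant: H = [[10, -2], [-2, 2]].
det(H) = 10·2 − (-2)² = 16.
det(H) > 0 and tr(H) = 12 > 0, so H is positive definite and the point is a local minimum.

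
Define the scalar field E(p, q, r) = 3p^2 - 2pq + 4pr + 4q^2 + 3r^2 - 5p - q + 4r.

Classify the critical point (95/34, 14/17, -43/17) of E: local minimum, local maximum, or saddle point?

local minimum

The Hessian is constant: H = [[6, -2, 4], [-2, 8, 0], [4, 0, 6]].
Leading principal minors: Δ₁ = 6, Δ₂ = 44, Δ₃ = 136.
All leading minors are positive, so H is positive definite: a local minimum.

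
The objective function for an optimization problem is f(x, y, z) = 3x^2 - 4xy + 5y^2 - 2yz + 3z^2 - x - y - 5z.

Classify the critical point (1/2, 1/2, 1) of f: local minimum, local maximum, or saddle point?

local minimum

The Hessian is constant: H = [[6, -4, 0], [-4, 10, -2], [0, -2, 6]].
Leading principal minors: Δ₁ = 6, Δ₂ = 44, Δ₃ = 240.
All leading minors are positive, so H is positive definite: a local minimum.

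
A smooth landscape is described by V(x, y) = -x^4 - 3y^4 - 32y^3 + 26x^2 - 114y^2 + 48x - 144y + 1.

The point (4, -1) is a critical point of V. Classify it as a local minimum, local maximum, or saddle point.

The mixed partial ∂²V/∂x∂y is 0, so the Hessian at any point is diag(V_xx, V_yy) = diag(4(-3x^2 + 13), -12(3y^2 + 16y + 19)).
At (4, -1): H = diag(-140, -72).
Both eigenvalues are negative, so H is negative definite: a local maximum.

local maximum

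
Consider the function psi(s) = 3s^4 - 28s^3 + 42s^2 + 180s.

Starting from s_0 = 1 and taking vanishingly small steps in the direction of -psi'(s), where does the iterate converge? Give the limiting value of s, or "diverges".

-1

psi'(s) = 12(s - 5)(s - 3)(s + 1), so psi'(1) = 192.
Gradient descent moves in the -psi' direction, i.e. s is decreasing.
The nearest critical point in that direction is s = -1, where psi'' = 288 > 0 (a local minimum). The iterate converges there.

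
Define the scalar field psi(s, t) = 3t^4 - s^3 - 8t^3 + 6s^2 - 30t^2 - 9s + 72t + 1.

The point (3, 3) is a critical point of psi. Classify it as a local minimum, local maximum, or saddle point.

The mixed partial ∂²psi/∂s∂t is 0, so the Hessian at any point is diag(psi_ss, psi_tt) = diag(6(-s + 2), 12(3t^2 - 4t - 5)).
At (3, 3): H = diag(-6, 120).
The eigenvalues have opposite signs, so H is indefinite: a saddle point.

saddle point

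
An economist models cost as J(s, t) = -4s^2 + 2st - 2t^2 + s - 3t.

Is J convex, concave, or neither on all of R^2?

concave

J is quadratic, so its Hessian is the constant matrix H = [[-8, 2], [2, -4]].
det(H) = 28, tr(H) = -12.
det(H) > 0 and tr(H) < 0, so H is negative definite everywhere: concave.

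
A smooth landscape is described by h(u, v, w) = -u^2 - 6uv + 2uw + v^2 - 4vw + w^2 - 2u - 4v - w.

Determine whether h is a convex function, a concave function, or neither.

neither

h is quadratic, so its Hessian is the constant matrix H = [[-2, -6, 2], [-6, 2, -4], [2, -4, 2]].
Leading principal minors: -2, -40, 40.
Neither pattern holds ⇒ H is indefinite ⇒ neither convex nor concave.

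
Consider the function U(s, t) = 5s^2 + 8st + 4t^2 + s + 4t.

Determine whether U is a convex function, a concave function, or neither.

convex

U is quadratic, so its Hessian is the constant matrix H = [[10, 8], [8, 8]].
det(H) = 16, tr(H) = 18.
det(H) > 0 and tr(H) > 0, so H is positive definite everywhere: convex.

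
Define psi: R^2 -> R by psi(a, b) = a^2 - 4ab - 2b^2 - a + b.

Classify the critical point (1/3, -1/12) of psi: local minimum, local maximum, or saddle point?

saddle point

The Hessian of psi is constant: H = [[2, -4], [-4, -4]].
det(H) = 2·(-4) − (-4)² = -24.
Since det(H) < 0, H is indefinite and the critical point is a saddle point.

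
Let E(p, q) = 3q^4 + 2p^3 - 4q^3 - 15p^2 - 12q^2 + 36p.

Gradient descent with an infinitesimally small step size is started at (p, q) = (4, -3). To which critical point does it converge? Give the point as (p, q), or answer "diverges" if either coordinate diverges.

E is separable, so gradient descent decouples: p follows -∂E/∂p, q follows -∂E/∂q.
∂E/∂p = 6(p - 3)(p - 2); at p=4 this is 12, so p decreases.
∂E/∂q = 12q(q - 2)(q + 1); at q=-3 this is -360, so q increases.
p converges to its nearest critical value 3 (a local min of the p-part); q converges to -1. The iterate converges to (3, -1).

(3, -1)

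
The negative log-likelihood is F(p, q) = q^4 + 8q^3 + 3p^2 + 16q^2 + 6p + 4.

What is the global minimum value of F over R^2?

1

F(p,q) separates as A(p) + B(q) + 4, so its minimum is min A + min B + 4.
A'(p) = 6p + 6 vanishes at p ∈ {-1}; B'(q) = 4q(q + 2)(q + 4) vanishes at q ∈ {-4, -2, 0}.
Local minima of A (where A''>0): A(-1)=-3. Local minima of B: B(-4)=0, B(0)=0.
So the global minimum of F is A(-1) + B(-4) + 4 = -3 + 0 + 4 = 1, attained at (-1, -4).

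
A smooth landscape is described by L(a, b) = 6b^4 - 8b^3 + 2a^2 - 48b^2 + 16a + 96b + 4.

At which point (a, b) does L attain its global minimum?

(-4, -2)

L(a,b) separates as P(a) + Q(b) + 4, so its minimum is min P + min Q + 4.
P'(a) = 4a + 16 vanishes at a ∈ {-4}; Q'(b) = 24(b - 2)(b - 1)(b + 2) vanishes at b ∈ {-2, 1, 2}.
Local minima of P (where P''>0): P(-4)=-32. Local minima of Q: Q(-2)=-224, Q(2)=32.
So the global minimum of L is P(-4) + Q(-2) + 4 = -32 − 224 + 4 = -252, attained at (-4, -2).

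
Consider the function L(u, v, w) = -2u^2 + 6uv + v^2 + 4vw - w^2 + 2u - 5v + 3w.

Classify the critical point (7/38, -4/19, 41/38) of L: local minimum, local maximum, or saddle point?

saddle point

The Hessian is constant: H = [[-4, 6, 0], [6, 2, 4], [0, 4, -2]].
Leading principal minors: Δ₁ = -4, Δ₂ = -44, Δ₃ = 152.
The minors fit neither the all-positive nor the alternating-sign pattern, so H is indefinite: a saddle point.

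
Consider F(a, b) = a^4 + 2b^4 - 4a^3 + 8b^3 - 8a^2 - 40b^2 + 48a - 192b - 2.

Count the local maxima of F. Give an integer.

F separates as a function of a plus a function of b, so ∇F=0 decouples.
∂F/∂a = 4(a - 3)(a - 2)(a + 2) = 0 at a ∈ {-2, 2, 3}; ∂F/∂b = 8(b - 3)(b + 2)(b + 4) = 0 at b ∈ {-4, -2, 3}.
The Hessian is diagonal: diag(F_aa, F_bb). Second derivatives: F_aa(-2)=80, F_aa(2)=-16, F_aa(3)=20; F_bb(-4)=112, F_bb(-2)=-80, F_bb(3)=280.
Local maxima occur where both diagonal entries negative: (2, -2). Count: 1.

1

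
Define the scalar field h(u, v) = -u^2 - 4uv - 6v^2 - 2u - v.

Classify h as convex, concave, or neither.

h is quadratic, so its Hessian is the constant matrix H = [[-2, -4], [-4, -12]].
det(H) = 8, tr(H) = -14.
det(H) > 0 and tr(H) < 0, so H is negative definite everywhere: concave.

concave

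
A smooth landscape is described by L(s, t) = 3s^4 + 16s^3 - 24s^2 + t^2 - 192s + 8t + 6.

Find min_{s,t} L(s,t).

L(s,t) separates as P(s) + Q(t) + 6, so its minimum is min P + min Q + 6.
P'(s) = 12(s - 2)(s + 2)(s + 4) vanishes at s ∈ {-4, -2, 2}; Q'(t) = 2(t + 4) vanishes at t ∈ {-4}.
Local minima of P (where P''>0): P(-4)=128, P(2)=-304. Local minima of Q: Q(-4)=-16.
So the global minimum of L is P(2) + Q(-4) + 6 = -304 − 16 + 6 = -314, attained at (2, -4).

-314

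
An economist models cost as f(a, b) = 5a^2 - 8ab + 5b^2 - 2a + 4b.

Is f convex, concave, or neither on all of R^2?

convex

f is quadratic, so its Hessian is the constant matrix H = [[10, -8], [-8, 10]].
det(H) = 36, tr(H) = 20.
det(H) > 0 and tr(H) > 0, so H is positive definite everywhere: convex.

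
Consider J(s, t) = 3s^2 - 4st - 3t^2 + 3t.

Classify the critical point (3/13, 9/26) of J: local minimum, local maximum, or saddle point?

The Hessian of J is constant: H = [[6, -4], [-4, -6]].
det(H) = 6·(-6) − (-4)² = -52.
Since det(H) < 0, H is indefinite and the critical point is a saddle point.

saddle point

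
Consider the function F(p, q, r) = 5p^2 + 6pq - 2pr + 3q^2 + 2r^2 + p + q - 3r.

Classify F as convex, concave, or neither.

F is quadratic, so its Hessian is the constant matrix H = [[10, 6, -2], [6, 6, 0], [-2, 0, 4]].
Leading principal minors: 10, 24, 72.
All positive ⇒ H ≻ 0 ⇒ convex.

convex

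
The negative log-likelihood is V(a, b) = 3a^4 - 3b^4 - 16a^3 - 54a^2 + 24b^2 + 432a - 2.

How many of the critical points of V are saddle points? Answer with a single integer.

V separates as a function of a plus a function of b, so ∇V=0 decouples.
∂V/∂a = 12(a - 4)(a - 3)(a + 3) = 0 at a ∈ {-3, 3, 4}; ∂V/∂b = -12b(b - 2)(b + 2) = 0 at b ∈ {-2, 0, 2}.
The Hessian is diagonal: diag(V_aa, V_bb). Second derivatives: V_aa(-3)=504, V_aa(3)=-72, V_aa(4)=84; V_bb(-2)=-96, V_bb(0)=48, V_bb(2)=-96.
Saddle points occur where the two diagonal entries have opposite signs: (-3, -2), (-3, 2), (3, 0), (4, -2), (4, 2). Count: 5.

5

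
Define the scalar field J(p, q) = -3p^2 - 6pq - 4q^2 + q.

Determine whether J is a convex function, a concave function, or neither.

J is quadratic, so its Hessian is the constant matrix H = [[-6, -6], [-6, -8]].
det(H) = 12, tr(H) = -14.
det(H) > 0 and tr(H) < 0, so H is negative definite everywhere: concave.

concave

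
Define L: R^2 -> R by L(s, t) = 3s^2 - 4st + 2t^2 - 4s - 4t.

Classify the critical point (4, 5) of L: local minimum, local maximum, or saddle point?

local minimum

The Hessian of L is constant: H = [[6, -4], [-4, 4]].
det(H) = 6·4 − (-4)² = 8.
det(H) > 0 and tr(H) = 10 > 0, so H is positive definite and the point is a local minimum.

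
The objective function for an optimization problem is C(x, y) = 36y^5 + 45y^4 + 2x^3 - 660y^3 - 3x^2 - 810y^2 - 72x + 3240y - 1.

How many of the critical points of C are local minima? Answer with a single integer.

C separates as a function of x plus a function of y, so ∇C=0 decouples.
∂C/∂x = 6(x - 4)(x + 3) = 0 at x ∈ {-3, 4}; ∂C/∂y = 180(y - 3)(y - 1)(y + 2)(y + 3) = 0 at y ∈ {-3, -2, 1, 3}.
The Hessian is diagonal: diag(C_xx, C_yy). Second derivatives: C_xx(-3)=-42, C_xx(4)=42; C_yy(-3)=-4320, C_yy(-2)=2700, C_yy(1)=-4320, C_yy(3)=10800.
Local minima occur where both diagonal entries positive: (4, -2), (4, 3). Count: 2.

2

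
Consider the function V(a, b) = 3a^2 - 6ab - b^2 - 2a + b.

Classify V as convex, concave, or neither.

V is quadratic, so its Hessian is the constant matrix H = [[6, -6], [-6, -2]].
det(H) = -48, tr(H) = 4.
det(H) < 0, so H is indefinite: neither convex nor concave.

neither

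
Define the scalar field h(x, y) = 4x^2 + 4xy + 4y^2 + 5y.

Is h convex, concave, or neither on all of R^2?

h is quadratic, so its Hessian is the constant matrix H = [[8, 4], [4, 8]].
det(H) = 48, tr(H) = 16.
det(H) > 0 and tr(H) > 0, so H is positive definite everywhere: convex.

convex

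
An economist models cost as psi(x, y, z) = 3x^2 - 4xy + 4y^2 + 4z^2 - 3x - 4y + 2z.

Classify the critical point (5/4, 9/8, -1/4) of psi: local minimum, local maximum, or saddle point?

local minimum

The Hessian is constant: H = [[6, -4, 0], [-4, 8, 0], [0, 0, 8]].
Leading principal minors: Δ₁ = 6, Δ₂ = 32, Δ₃ = 256.
All leading minors are positive, so H is positive definite: a local minimum.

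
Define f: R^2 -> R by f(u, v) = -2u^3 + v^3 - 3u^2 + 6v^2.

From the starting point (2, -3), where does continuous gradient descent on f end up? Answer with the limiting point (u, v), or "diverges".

diverges

f is separable, so gradient descent decouples: u follows -∂f/∂u, v follows -∂f/∂v.
∂f/∂u = -6u(u + 1); at u=2 this is -36, so u increases.
∂f/∂v = 3v(v + 4); at v=-3 this is -9, so v increases.
The u-coordinate has no critical point in that direction and runs off to infinity.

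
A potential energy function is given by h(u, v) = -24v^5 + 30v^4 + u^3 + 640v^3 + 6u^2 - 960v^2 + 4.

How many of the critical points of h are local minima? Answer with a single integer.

2

h separates as a function of u plus a function of v, so ∇h=0 decouples.
∂h/∂u = 3u(u + 4) = 0 at u ∈ {-4, 0}; ∂h/∂v = -120v(v - 4)(v - 1)(v + 4) = 0 at v ∈ {-4, 0, 1, 4}.
The Hessian is diagonal: diag(h_uu, h_vv). Second derivatives: h_uu(-4)=-12, h_uu(0)=12; h_vv(-4)=19200, h_vv(0)=-1920, h_vv(1)=1800, h_vv(4)=-11520.
Local minima occur where both diagonal entries positive: (0, -4), (0, 1). Count: 2.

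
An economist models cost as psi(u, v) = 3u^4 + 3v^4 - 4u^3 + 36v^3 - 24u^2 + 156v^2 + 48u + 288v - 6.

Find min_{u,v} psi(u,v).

-310

psi(u,v) separates as P(u) + Q(v) − 6, so its minimum is min P + min Q − 6.
P'(u) = 12(u - 2)(u - 1)(u + 2) vanishes at u ∈ {-2, 1, 2}; Q'(v) = 12(v + 2)(v + 3)(v + 4) vanishes at v ∈ {-4, -3, -2}.
Local minima of P (where P''>0): P(-2)=-112, P(2)=16. Local minima of Q: Q(-4)=-192, Q(-2)=-192.
So the global minimum of psi is P(-2) + Q(-4) − 6 = -112 − 192 − 6 = -310, attained at (-2, -4).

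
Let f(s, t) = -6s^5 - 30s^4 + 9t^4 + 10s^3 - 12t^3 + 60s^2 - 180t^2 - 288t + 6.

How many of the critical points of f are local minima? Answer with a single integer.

4

f separates as a function of s plus a function of t, so ∇f=0 decouples.
∂f/∂s = -30s(s - 1)(s + 1)(s + 4) = 0 at s ∈ {-4, -1, 0, 1}; ∂f/∂t = 36(t - 4)(t + 1)(t + 2) = 0 at t ∈ {-2, -1, 4}.
The Hessian is diagonal: diag(f_ss, f_tt). Second derivatives: f_ss(-4)=1800, f_ss(-1)=-180, f_ss(0)=120, f_ss(1)=-300; f_tt(-2)=216, f_tt(-1)=-180, f_tt(4)=1080.
Local minima occur where both diagonal entries positive: (-4, -2), (-4, 4), (0, -2), (0, 4). Count: 4.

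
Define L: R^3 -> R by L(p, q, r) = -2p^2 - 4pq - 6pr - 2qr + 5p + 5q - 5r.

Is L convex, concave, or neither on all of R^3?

neither

L is quadratic, so its Hessian is the constant matrix H = [[-4, -4, -6], [-4, 0, -2], [-6, -2, 0]].
Leading principal minors: -4, -16, -80.
Neither pattern holds ⇒ H is indefinite ⇒ neither convex nor concave.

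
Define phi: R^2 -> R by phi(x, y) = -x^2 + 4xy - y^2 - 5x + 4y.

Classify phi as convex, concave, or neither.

neither

phi is quadratic, so its Hessian is the constant matrix H = [[-2, 4], [4, -2]].
det(H) = -12, tr(H) = -4.
det(H) < 0, so H is indefinite: neither convex nor concave.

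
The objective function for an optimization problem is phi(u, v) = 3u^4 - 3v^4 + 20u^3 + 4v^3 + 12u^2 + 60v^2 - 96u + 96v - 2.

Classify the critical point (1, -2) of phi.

The mixed partial ∂²phi/∂u∂v is 0, so the Hessian at any point is diag(phi_uu, phi_vv) = diag(12(3u^2 + 10u + 2), 12(-3v^2 + 2v + 10)).
At (1, -2): H = diag(180, -72).
The eigenvalues have opposite signs, so H is indefinite: a saddle point.

saddle point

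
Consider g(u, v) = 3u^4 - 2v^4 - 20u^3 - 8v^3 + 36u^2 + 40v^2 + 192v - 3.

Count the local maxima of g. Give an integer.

g separates as a function of u plus a function of v, so ∇g=0 decouples.
∂g/∂u = 12u(u - 3)(u - 2) = 0 at u ∈ {0, 2, 3}; ∂g/∂v = -8(v - 3)(v + 2)(v + 4) = 0 at v ∈ {-4, -2, 3}.
The Hessian is diagonal: diag(g_uu, g_vv). Second derivatives: g_uu(0)=72, g_uu(2)=-24, g_uu(3)=36; g_vv(-4)=-112, g_vv(-2)=80, g_vv(3)=-280.
Local maxima occur where both diagonal entries negative: (2, -4), (2, 3). Count: 2.

2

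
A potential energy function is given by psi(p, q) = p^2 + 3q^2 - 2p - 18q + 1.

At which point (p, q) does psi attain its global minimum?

psi(p,q) separates as A(p) + B(q) + 1, so its minimum is min A + min B + 1.
A'(p) = 2p - 2 vanishes at p ∈ {1}; B'(q) = 6q - 18 vanishes at q ∈ {3}.
Local minima of A (where A''>0): A(1)=-1. Local minima of B: B(3)=-27.
So the global minimum of psi is A(1) + B(3) + 1 = -1 − 27 + 1 = -27, attained at (1, 3).

(1, 3)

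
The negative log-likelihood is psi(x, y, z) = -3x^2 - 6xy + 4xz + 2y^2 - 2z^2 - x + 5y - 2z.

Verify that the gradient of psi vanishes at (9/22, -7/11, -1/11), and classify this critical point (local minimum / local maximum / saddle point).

∇psi = (-6x - 6y + 4z - 1, -6x + 4y + 5, 4x - 4z - 2); substituting (9/22, -7/11, -1/11) gives ∇psi = (0, 0, 0), so (9/22, -7/11, -1/11) is indeed a critical point.
The Hessian is constant: H = [[-6, -6, 4], [-6, 4, 0], [4, 0, -4]].
Leading principal minors: Δ₁ = -6, Δ₂ = -60, Δ₃ = 176.
The minors fit neither the all-positive nor the alternating-sign pattern, so H is indefinite: a saddle point.

saddle point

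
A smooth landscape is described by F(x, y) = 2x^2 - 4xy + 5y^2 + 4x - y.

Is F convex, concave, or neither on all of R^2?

F is quadratic, so its Hessian is the constant matrix H = [[4, -4], [-4, 10]].
det(H) = 24, tr(H) = 14.
det(H) > 0 and tr(H) > 0, so H is positive definite everywhere: convex.

convex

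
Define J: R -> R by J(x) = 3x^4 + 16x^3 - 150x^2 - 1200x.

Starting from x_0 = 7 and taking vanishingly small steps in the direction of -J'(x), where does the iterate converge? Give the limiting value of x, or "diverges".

J'(x) = 12(x - 5)(x + 4)(x + 5), so J'(7) = 3168.
Gradient descent moves in the -J' direction, i.e. x is decreasing.
The nearest critical point in that direction is x = 5, where J'' = 1080 > 0 (a local minimum). The iterate converges there.

5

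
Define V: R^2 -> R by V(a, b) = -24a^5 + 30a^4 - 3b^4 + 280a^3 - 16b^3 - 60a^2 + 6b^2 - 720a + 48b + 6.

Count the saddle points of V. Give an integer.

V separates as a function of a plus a function of b, so ∇V=0 decouples.
∂V/∂a = -120(a - 3)(a - 1)(a + 1)(a + 2) = 0 at a ∈ {-2, -1, 1, 3}; ∂V/∂b = -12(b - 1)(b + 1)(b + 4) = 0 at b ∈ {-4, -1, 1}.
The Hessian is diagonal: diag(V_aa, V_bb). Second derivatives: V_aa(-2)=1800, V_aa(-1)=-960, V_aa(1)=1440, V_aa(3)=-4800; V_bb(-4)=-180, V_bb(-1)=72, V_bb(1)=-120.
Saddle points occur where the two diagonal entries have opposite signs: (-2, -4), (-2, 1), (-1, -1), (1, -4), (1, 1), (3, -1). Count: 6.

6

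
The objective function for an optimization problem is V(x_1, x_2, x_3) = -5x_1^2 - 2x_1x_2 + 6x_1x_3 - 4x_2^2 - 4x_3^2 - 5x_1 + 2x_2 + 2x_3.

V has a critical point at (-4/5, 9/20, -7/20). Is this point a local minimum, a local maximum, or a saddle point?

local maximum

The Hessian is constant: H = [[-10, -2, 6], [-2, -8, 0], [6, 0, -8]].
Leading principal minors: Δ₁ = -10, Δ₂ = 76, Δ₃ = -320.
The minors alternate sign starting negative (−, +, −), so H is negative definite: a local maximum.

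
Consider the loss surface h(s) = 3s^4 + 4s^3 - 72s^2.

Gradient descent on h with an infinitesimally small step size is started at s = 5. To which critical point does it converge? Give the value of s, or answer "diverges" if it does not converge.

3

h'(s) = 12s(s - 3)(s + 4), so h'(5) = 1080.
Gradient descent moves in the -h' direction, i.e. s is decreasing.
The nearest critical point in that direction is s = 3, where h'' = 252 > 0 (a local minimum). The iterate converges there.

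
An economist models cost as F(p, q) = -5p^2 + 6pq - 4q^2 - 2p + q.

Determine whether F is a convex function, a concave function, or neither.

concave

F is quadratic, so its Hessian is the constant matrix H = [[-10, 6], [6, -8]].
det(H) = 44, tr(H) = -18.
det(H) > 0 and tr(H) < 0, so H is negative definite everywhere: concave.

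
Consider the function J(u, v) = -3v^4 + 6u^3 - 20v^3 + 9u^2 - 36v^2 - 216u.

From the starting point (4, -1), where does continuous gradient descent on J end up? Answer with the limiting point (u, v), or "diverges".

J is separable, so gradient descent decouples: u follows -∂J/∂u, v follows -∂J/∂v.
∂J/∂u = 18(u - 3)(u + 4); at u=4 this is 144, so u decreases.
∂J/∂v = -12v(v + 2)(v + 3); at v=-1 this is 24, so v decreases.
u converges to its nearest critical value 3 (a local min of the u-part); v converges to -2. The iterate converges to (3, -2).

(3, -2)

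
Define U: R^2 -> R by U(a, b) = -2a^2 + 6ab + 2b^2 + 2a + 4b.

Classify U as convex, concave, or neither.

neither

U is quadratic, so its Hessian is the constant matrix H = [[-4, 6], [6, 4]].
det(H) = -52, tr(H) = 0.
det(H) < 0, so H is indefinite: neither convex nor concave.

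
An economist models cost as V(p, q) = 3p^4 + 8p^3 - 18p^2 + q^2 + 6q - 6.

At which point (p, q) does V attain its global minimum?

V(p,q) separates as A(p) + B(q) − 6, so its minimum is min A + min B − 6.
A'(p) = 12p(p - 1)(p + 3) vanishes at p ∈ {-3, 0, 1}; B'(q) = 2q + 6 vanishes at q ∈ {-3}.
Local minima of A (where A''>0): A(-3)=-135, A(1)=-7. Local minima of B: B(-3)=-9.
So the global minimum of V is A(-3) + B(-3) − 6 = -135 − 9 − 6 = -150, attained at (-3, -3).

(-3, -3)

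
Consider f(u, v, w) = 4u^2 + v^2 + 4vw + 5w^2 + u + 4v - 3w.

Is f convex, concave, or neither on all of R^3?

convex

f is quadratic, so its Hessian is the constant matrix H = [[8, 0, 0], [0, 2, 4], [0, 4, 10]].
Leading principal minors: 8, 16, 32.
All positive ⇒ H ≻ 0 ⇒ convex.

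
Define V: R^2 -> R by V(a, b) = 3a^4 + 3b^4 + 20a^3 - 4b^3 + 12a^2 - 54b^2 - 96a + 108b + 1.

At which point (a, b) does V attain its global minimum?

(1, -3)

V(a,b) separates as P(a) + Q(b) + 1, so its minimum is min P + min Q + 1.
P'(a) = 12(a - 1)(a + 2)(a + 4) vanishes at a ∈ {-4, -2, 1}; Q'(b) = 12(b - 3)(b - 1)(b + 3) vanishes at b ∈ {-3, 1, 3}.
Local minima of P (where P''>0): P(-4)=64, P(1)=-61. Local minima of Q: Q(-3)=-459, Q(3)=-27.
So the global minimum of V is P(1) + Q(-3) + 1 = -61 − 459 + 1 = -519, attained at (1, -3).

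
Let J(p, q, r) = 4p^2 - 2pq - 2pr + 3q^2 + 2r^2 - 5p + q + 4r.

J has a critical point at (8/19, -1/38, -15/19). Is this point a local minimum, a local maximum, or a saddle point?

The Hessian is constant: H = [[8, -2, -2], [-2, 6, 0], [-2, 0, 4]].
Leading principal minors: Δ₁ = 8, Δ₂ = 44, Δ₃ = 152.
All leading minors are positive, so H is positive definite: a local minimum.

local minimum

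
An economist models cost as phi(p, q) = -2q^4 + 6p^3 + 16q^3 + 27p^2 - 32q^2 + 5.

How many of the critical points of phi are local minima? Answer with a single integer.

phi separates as a function of p plus a function of q, so ∇phi=0 decouples.
∂phi/∂p = 18p(p + 3) = 0 at p ∈ {-3, 0}; ∂phi/∂q = -8q(q - 4)(q - 2) = 0 at q ∈ {0, 2, 4}.
The Hessian is diagonal: diag(phi_pp, phi_qq). Second derivatives: phi_pp(-3)=-54, phi_pp(0)=54; phi_qq(0)=-64, phi_qq(2)=32, phi_qq(4)=-64.
Local minima occur where both diagonal entries positive: (0, 2). Count: 1.

1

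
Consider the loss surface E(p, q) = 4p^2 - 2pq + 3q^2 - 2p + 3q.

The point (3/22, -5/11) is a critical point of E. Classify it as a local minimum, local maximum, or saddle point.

The Hessian of E is constant: H = [[8, -2], [-2, 6]].
det(H) = 8·6 − (-2)² = 44.
det(H) > 0 and tr(H) = 14 > 0, so H is positive definite and the point is a local minimum.

local minimum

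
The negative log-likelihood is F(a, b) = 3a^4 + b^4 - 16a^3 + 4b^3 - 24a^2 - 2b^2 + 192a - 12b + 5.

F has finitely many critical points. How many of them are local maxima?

F separates as a function of a plus a function of b, so ∇F=0 decouples.
∂F/∂a = 12(a - 4)(a - 2)(a + 2) = 0 at a ∈ {-2, 2, 4}; ∂F/∂b = 4(b - 1)(b + 1)(b + 3) = 0 at b ∈ {-3, -1, 1}.
The Hessian is diagonal: diag(F_aa, F_bb). Second derivatives: F_aa(-2)=288, F_aa(2)=-96, F_aa(4)=144; F_bb(-3)=32, F_bb(-1)=-16, F_bb(1)=32.
Local maxima occur where both diagonal entries negative: (2, -1). Count: 1.

1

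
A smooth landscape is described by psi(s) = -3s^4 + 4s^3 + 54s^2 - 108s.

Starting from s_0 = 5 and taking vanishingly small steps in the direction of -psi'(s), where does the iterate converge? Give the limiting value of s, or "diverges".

psi'(s) = -12(s - 3)(s - 1)(s + 3), so psi'(5) = -768.
Gradient descent moves in the -psi' direction, i.e. s is increasing.
There is no critical point above s=5, and psi' keeps the same sign, so the iterate runs off to +∞.

diverges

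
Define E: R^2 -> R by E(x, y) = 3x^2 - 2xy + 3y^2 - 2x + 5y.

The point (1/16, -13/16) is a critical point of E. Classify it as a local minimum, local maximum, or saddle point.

local minimum

The Hessian of E is constant: H = [[6, -2], [-2, 6]].
det(H) = 6·6 − (-2)² = 32.
det(H) > 0 and tr(H) = 12 > 0, so H is positive definite and the point is a local minimum.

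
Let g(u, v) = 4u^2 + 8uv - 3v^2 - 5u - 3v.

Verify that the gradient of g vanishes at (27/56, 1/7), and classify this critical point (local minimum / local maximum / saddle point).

saddle point

∇g = (8u + 8v - 5, 8u - 6v - 3); substituting (27/56, 1/7) gives ∇g = (0, 0), so (27/56, 1/7) is indeed a critical point.
The Hessian of g is constant: H = [[8, 8], [8, -6]].
det(H) = 8·(-6) − 8² = -112.
Since det(H) < 0, H is indefinite and the critical point is a saddle point.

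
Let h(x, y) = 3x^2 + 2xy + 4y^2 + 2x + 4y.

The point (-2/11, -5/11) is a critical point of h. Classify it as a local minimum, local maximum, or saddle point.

The Hessian of h is constant: H = [[6, 2], [2, 8]].
det(H) = 6·8 − 2² = 44.
det(H) > 0 and tr(H) = 14 > 0, so H is positive definite and the point is a local minimum.

local minimum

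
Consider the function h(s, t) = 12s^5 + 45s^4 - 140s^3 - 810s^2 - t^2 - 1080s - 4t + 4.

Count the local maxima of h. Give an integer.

h separates as a function of s plus a function of t, so ∇h=0 decouples.
∂h/∂s = 60(s - 3)(s + 1)(s + 2)(s + 3) = 0 at s ∈ {-3, -2, -1, 3}; ∂h/∂t = -2(t + 2) = 0 at t ∈ {-2}.
The Hessian is diagonal: diag(h_ss, h_tt). Second derivatives: h_ss(-3)=-720, h_ss(-2)=300, h_ss(-1)=-480, h_ss(3)=7200; h_tt(-2)=-2.
Local maxima occur where both diagonal entries negative: (-3, -2), (-1, -2). Count: 2.

2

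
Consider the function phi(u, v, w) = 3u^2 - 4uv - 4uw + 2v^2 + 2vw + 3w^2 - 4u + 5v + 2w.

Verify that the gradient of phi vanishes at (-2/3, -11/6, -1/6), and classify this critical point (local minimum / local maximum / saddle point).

local minimum

∇phi = (6u - 4v - 4w - 4, -4u + 4v + 2w + 5, -4u + 2v + 6w + 2); substituting (-2/3, -11/6, -1/6) gives ∇phi = (0, 0, 0), so (-2/3, -11/6, -1/6) is indeed a critical point.
The Hessian is constant: H = [[6, -4, -4], [-4, 4, 2], [-4, 2, 6]].
Leading principal minors: Δ₁ = 6, Δ₂ = 8, Δ₃ = 24.
All leading minors are positive, so H is positive definite: a local minimum.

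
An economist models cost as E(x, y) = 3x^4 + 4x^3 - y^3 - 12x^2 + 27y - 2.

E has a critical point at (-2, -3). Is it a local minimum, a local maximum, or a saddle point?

local minimum

The mixed partial ∂²E/∂x∂y is 0, so the Hessian at any point is diag(E_xx, E_yy) = diag(12(3x^2 + 2x - 2), -6y).
At (-2, -3): H = diag(72, 18).
Both eigenvalues are positive, so H is positive definite: a local minimum.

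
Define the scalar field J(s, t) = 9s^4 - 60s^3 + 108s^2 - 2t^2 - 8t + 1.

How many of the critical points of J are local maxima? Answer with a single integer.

1

J separates as a function of s plus a function of t, so ∇J=0 decouples.
∂J/∂s = 36s(s - 3)(s - 2) = 0 at s ∈ {0, 2, 3}; ∂J/∂t = -4(t + 2) = 0 at t ∈ {-2}.
The Hessian is diagonal: diag(J_ss, J_tt). Second derivatives: J_ss(0)=216, J_ss(2)=-72, J_ss(3)=108; J_tt(-2)=-4.
Local maxima occur where both diagonal entries negative: (2, -2). Count: 1.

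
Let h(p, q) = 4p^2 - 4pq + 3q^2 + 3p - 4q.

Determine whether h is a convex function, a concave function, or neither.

h is quadratic, so its Hessian is the constant matrix H = [[8, -4], [-4, 6]].
det(H) = 32, tr(H) = 14.
det(H) > 0 and tr(H) > 0, so H is positive definite everywhere: convex.

convex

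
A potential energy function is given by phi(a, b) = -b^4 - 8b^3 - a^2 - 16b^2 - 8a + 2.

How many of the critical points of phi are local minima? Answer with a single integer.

0

phi separates as a function of a plus a function of b, so ∇phi=0 decouples.
∂phi/∂a = -2(a + 4) = 0 at a ∈ {-4}; ∂phi/∂b = -4b(b + 2)(b + 4) = 0 at b ∈ {-4, -2, 0}.
The Hessian is diagonal: diag(phi_aa, phi_bb). Second derivatives: phi_aa(-4)=-2; phi_bb(-4)=-32, phi_bb(-2)=16, phi_bb(0)=-32.
Local minima occur where both diagonal entries positive: none. Count: 0.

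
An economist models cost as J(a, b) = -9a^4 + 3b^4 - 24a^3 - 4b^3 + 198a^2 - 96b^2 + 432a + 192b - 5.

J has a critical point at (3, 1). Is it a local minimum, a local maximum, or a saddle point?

The mixed partial ∂²J/∂a∂b is 0, so the Hessian at any point is diag(J_aa, J_bb) = diag(36(-3a^2 - 4a + 11), 12(3b^2 - 2b - 16)).
At (3, 1): H = diag(-1008, -180).
Both eigenvalues are negative, so H is negative definite: a local maximum.

local maximum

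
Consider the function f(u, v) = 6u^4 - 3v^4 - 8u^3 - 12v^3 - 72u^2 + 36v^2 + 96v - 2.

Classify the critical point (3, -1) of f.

local minimum

The mixed partial ∂²f/∂u∂v is 0, so the Hessian at any point is diag(f_uu, f_vv) = diag(24(3u^2 - 2u - 6), 36(-v^2 - 2v + 2)).
At (3, -1): H = diag(360, 108).
Both eigenvalues are positive, so H is positive definite: a local minimum.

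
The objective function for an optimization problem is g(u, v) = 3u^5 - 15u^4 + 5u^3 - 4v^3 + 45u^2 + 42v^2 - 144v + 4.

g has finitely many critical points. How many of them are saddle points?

g separates as a function of u plus a function of v, so ∇g=0 decouples.
∂g/∂u = 15u(u - 3)(u - 2)(u + 1) = 0 at u ∈ {-1, 0, 2, 3}; ∂g/∂v = -12(v - 4)(v - 3) = 0 at v ∈ {3, 4}.
The Hessian is diagonal: diag(g_uu, g_vv). Second derivatives: g_uu(-1)=-180, g_uu(0)=90, g_uu(2)=-90, g_uu(3)=180; g_vv(3)=12, g_vv(4)=-12.
Saddle points occur where the two diagonal entries have opposite signs: (-1, 3), (0, 4), (2, 3), (3, 4). Count: 4.

4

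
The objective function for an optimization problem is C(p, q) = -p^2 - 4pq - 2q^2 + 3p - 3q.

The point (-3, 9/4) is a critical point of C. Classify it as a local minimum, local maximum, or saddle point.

The Hessian of C is constant: H = [[-2, -4], [-4, -4]].
det(H) = (-2)·(-4) − (-4)² = -8.
Since det(H) < 0, H is indefinite and the critical point is a saddle point.

saddle point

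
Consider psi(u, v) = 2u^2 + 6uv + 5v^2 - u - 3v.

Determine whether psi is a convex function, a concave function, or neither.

psi is quadratic, so its Hessian is the constant matrix H = [[4, 6], [6, 10]].
det(H) = 4, tr(H) = 14.
det(H) > 0 and tr(H) > 0, so H is positive definite everywhere: convex.

convex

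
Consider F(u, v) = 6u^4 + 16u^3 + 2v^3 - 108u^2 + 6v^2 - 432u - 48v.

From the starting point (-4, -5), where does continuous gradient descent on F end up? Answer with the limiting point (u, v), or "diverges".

F is separable, so gradient descent decouples: u follows -∂F/∂u, v follows -∂F/∂v.
∂F/∂u = 24(u - 3)(u + 2)(u + 3); at u=-4 this is -336, so u increases.
∂F/∂v = 6(v - 2)(v + 4); at v=-5 this is 42, so v decreases.
The v-coordinate has no critical point in that direction and runs off to infinity.

diverges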